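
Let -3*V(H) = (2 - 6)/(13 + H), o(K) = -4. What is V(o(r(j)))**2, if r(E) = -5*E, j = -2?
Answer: 16/729 ≈ 0.021948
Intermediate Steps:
V(H) = 4/(3*(13 + H)) (V(H) = -(2 - 6)/(3*(13 + H)) = -(-4)/(3*(13 + H)) = 4/(3*(13 + H)))
V(o(r(j)))**2 = (4/(3*(13 - 4)))**2 = ((4/3)/9)**2 = ((4/3)*(1/9))**2 = (4/27)**2 = 16/729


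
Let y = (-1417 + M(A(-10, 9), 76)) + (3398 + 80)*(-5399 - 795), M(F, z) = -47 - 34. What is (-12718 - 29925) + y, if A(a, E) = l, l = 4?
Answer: -21586873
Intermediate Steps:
A(a, E) = 4
M(F, z) = -81
y = -21544230 (y = (-1417 - 81) + (3398 + 80)*(-5399 - 795) = -1498 + 3478*(-6194) = -1498 - 21542732 = -21544230)
(-12718 - 29925) + y = (-12718 - 29925) - 21544230 = -42643 - 21544230 = -21586873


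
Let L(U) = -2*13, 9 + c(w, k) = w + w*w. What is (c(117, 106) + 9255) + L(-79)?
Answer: 23026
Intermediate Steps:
c(w, k) = -9 + w + w² (c(w, k) = -9 + (w + w*w) = -9 + (w + w²) = -9 + w + w²)
L(U) = -26
(c(117, 106) + 9255) + L(-79) = ((-9 + 117 + 117²) + 9255) - 26 = ((-9 + 117 + 13689) + 9255) - 26 = (13797 + 9255) - 26 = 23052 - 26 = 23026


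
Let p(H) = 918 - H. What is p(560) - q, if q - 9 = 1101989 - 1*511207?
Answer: -590433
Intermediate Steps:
q = 590791 (q = 9 + (1101989 - 1*511207) = 9 + (1101989 - 511207) = 9 + 590782 = 590791)
p(560) - q = (918 - 1*560) - 1*590791 = (918 - 560) - 590791 = 358 - 590791 = -590433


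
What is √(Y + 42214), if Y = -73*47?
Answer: √38783 ≈ 196.93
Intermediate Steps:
Y = -3431 (Y = -1*3431 = -3431)
√(Y + 42214) = √(-3431 + 42214) = √38783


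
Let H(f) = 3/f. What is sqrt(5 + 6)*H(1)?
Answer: 3*sqrt(11) ≈ 9.9499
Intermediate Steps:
sqrt(5 + 6)*H(1) = sqrt(5 + 6)*(3/1) = sqrt(11)*(3*1) = sqrt(11)*3 = 3*sqrt(11)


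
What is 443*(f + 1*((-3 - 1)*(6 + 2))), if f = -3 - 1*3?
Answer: -16834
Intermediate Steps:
f = -6 (f = -3 - 3 = -6)
443*(f + 1*((-3 - 1)*(6 + 2))) = 443*(-6 + 1*((-3 - 1)*(6 + 2))) = 443*(-6 + 1*(-4*8)) = 443*(-6 + 1*(-32)) = 443*(-6 - 32) = 443*(-38) = -16834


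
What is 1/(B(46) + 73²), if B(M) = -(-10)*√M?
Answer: 5329/28393641 - 10*√46/28393641 ≈ 0.00018529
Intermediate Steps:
B(M) = 10*√M
1/(B(46) + 73²) = 1/(10*√46 + 73²) = 1/(10*√46 + 5329) = 1/(5329 + 10*√46)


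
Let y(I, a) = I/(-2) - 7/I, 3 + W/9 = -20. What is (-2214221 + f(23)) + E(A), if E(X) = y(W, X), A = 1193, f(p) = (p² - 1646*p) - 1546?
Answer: -932738881/414 ≈ -2.2530e+6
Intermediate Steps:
W = -207 (W = -27 + 9*(-20) = -27 - 180 = -207)
f(p) = -1546 + p² - 1646*p
y(I, a) = -7/I - I/2 (y(I, a) = I*(-½) - 7/I = -I/2 - 7/I = -7/I - I/2)
E(X) = 42863/414 (E(X) = -7/(-207) - ½*(-207) = -7*(-1/207) + 207/2 = 7/207 + 207/2 = 42863/414)
(-2214221 + f(23)) + E(A) = (-2214221 + (-1546 + 23² - 1646*23)) + 42863/414 = (-2214221 + (-1546 + 529 - 37858)) + 42863/414 = (-2214221 - 38875) + 42863/414 = -2253096 + 42863/414 = -932738881/414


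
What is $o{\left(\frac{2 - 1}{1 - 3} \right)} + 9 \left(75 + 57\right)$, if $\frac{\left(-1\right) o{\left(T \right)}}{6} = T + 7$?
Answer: $1149$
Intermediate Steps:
$o{\left(T \right)} = -42 - 6 T$ ($o{\left(T \right)} = - 6 \left(T + 7\right) = - 6 \left(7 + T\right) = -42 - 6 T$)
$o{\left(\frac{2 - 1}{1 - 3} \right)} + 9 \left(75 + 57\right) = \left(-42 - 6 \frac{2 - 1}{1 - 3}\right) + 9 \left(75 + 57\right) = \left(-42 - 6 \cdot 1 \frac{1}{-2}\right) + 9 \cdot 132 = \left(-42 - 6 \cdot 1 \left(- \frac{1}{2}\right)\right) + 1188 = \left(-42 - -3\right) + 1188 = \left(-42 + 3\right) + 1188 = -39 + 1188 = 1149$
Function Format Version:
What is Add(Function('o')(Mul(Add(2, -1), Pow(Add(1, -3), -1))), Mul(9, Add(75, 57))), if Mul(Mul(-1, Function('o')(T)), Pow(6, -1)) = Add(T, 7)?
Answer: 1149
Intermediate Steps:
Function('o')(T) = Add(-42, Mul(-6, T)) (Function('o')(T) = Mul(-6, Add(T, 7)) = Mul(-6, Add(7, T)) = Add(-42, Mul(-6, T)))
Add(Function('o')(Mul(Add(2, -1), Pow(Add(1, -3), -1))), Mul(9, Add(75, 57))) = Add(Add(-42, Mul(-6, Mul(Add(2, -1), Pow(Add(1, -3), -1)))), Mul(9, Add(75, 57))) = Add(Add(-42, Mul(-6, Mul(1, Pow(-2, -1)))), Mul(9, 132)) = Add(Add(-42, Mul(-6, Mul(1, Rational(-1, 2)))), 1188) = Add(Add(-42, Mul(-6, Rational(-1, 2))), 1188) = Add(Add(-42, 3), 1188) = Add(-39, 1188) = 1149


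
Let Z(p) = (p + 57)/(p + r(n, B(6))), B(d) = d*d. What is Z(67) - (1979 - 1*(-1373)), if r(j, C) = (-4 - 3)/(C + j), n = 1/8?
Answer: -64681228/19307 ≈ -3350.1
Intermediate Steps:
n = 1/8 ≈ 0.12500
B(d) = d**2
r(j, C) = -7/(C + j)
Z(p) = (57 + p)/(-56/289 + p) (Z(p) = (p + 57)/(p - 7/(6**2 + 1/8)) = (57 + p)/(p - 7/(36 + 1/8)) = (57 + p)/(p - 7/289/8) = (57 + p)/(p - 7*8/289) = (57 + p)/(p - 56/289) = (57 + p)/(-56/289 + p))
Z(67) - (1979 - 1*(-1373)) = 289*(57 + 67)/(-56 + 289*67) - (1979 - 1*(-1373)) = 289*124/(-56 + 19363) - (1979 + 1373) = 289*124/19307 - 1*3352 = 289*(1/19307)*124 - 3352 = 35836/19307 - 3352 = -64681228/19307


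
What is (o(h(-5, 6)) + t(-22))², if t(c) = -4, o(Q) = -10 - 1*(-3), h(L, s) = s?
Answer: 121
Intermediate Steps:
o(Q) = -7 (o(Q) = -10 + 3 = -7)
(o(h(-5, 6)) + t(-22))² = (-7 - 4)² = (-11)² = 121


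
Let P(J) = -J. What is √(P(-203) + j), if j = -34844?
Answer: 3*I*√3849 ≈ 186.12*I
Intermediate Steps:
√(P(-203) + j) = √(-1*(-203) - 34844) = √(203 - 34844) = √(-34641) = 3*I*√3849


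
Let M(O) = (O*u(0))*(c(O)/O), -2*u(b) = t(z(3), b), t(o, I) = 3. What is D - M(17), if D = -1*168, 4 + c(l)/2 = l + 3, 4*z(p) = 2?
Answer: -120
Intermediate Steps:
z(p) = ½ (z(p) = (¼)*2 = ½)
c(l) = -2 + 2*l (c(l) = -8 + 2*(l + 3) = -8 + 2*(3 + l) = -8 + (6 + 2*l) = -2 + 2*l)
u(b) = -3/2 (u(b) = -½*3 = -3/2)
M(O) = 3 - 3*O (M(O) = (O*(-3/2))*((-2 + 2*O)/O) = (-3*O/2)*((-2 + 2*O)/O) = 3 - 3*O)
D = -168
D - M(17) = -168 - (3 - 3*17) = -168 - (3 - 51) = -168 - 1*(-48) = -168 + 48 = -120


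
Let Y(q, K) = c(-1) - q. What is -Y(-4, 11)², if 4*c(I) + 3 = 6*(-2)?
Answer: -1/16 ≈ -0.062500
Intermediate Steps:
c(I) = -15/4 (c(I) = -¾ + (6*(-2))/4 = -¾ + (¼)*(-12) = -¾ - 3 = -15/4)
Y(q, K) = -15/4 - q
-Y(-4, 11)² = -(-15/4 - 1*(-4))² = -(-15/4 + 4)² = -(¼)² = -1*1/16 = -1/16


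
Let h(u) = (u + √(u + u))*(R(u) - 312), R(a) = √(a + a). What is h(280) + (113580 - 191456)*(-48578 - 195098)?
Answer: 18976425376 - 128*√35 ≈ 1.8976e+10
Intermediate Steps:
R(a) = √2*√a (R(a) = √(2*a) = √2*√a)
h(u) = (-312 + √2*√u)*(u + √2*√u) (h(u) = (u + √(u + u))*(√2*√u - 312) = (u + √(2*u))*(-312 + √2*√u) = (u + √2*√u)*(-312 + √2*√u) = (-312 + √2*√u)*(u + √2*√u))
h(280) + (113580 - 191456)*(-48578 - 195098) = (-310*280 + √2*280^(3/2) - 312*√2*√280) + (113580 - 191456)*(-48578 - 195098) = (-86800 + √2*(560*√70) - 312*√2*2*√70) - 77876*(-243676) = (-86800 + 1120*√35 - 1248*√35) + 18976512176 = (-86800 - 128*√35) + 18976512176 = 18976425376 - 128*√35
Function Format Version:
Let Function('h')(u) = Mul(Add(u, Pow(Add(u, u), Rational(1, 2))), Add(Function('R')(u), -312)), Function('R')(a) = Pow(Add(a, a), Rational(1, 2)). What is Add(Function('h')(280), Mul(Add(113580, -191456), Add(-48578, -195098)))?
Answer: Add(18976425376, Mul(-128, Pow(35, Rational(1, 2)))) ≈ 1.8976e+10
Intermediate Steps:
Function('R')(a) = Mul(Pow(2, Rational(1, 2)), Pow(a, Rational(1, 2))) (Function('R')(a) = Pow(Mul(2, a), Rational(1, 2)) = Mul(Pow(2, Rational(1, 2)), Pow(a, Rational(1, 2))))
Function('h')(u) = Mul(Add(-312, Mul(Pow(2, Rational(1, 2)), Pow(u, Rational(1, 2)))), Add(u, Mul(Pow(2, Rational(1, 2)), Pow(u, Rational(1, 2))))) (Function('h')(u) = Mul(Add(u, Pow(Add(u, u), Rational(1, 2))), Add(Mul(Pow(2, Rational(1, 2)), Pow(u, Rational(1, 2))), -312)) = Mul(Add(u, Pow(Mul(2, u), Rational(1, 2))), Add(-312, Mul(Pow(2, Rational(1, 2)), Pow(u, Rational(1, 2))))) = Mul(Add(u, Mul(Pow(2, Rational(1, 2)), Pow(u, Rational(1, 2)))), Add(-312, Mul(Pow(2, Rational(1, 2)), Pow(u, Rational(1, 2))))) = Mul(Add(-312, Mul(Pow(2, Rational(1, 2)), Pow(u, Rational(1, 2)))), Add(u, Mul(Pow(2, Rational(1, 2)), Pow(u, Rational(1, 2))))))
Add(Function('h')(280), Mul(Add(113580, -191456), Add(-48578, -195098))) = Add(Add(Mul(-310, 280), Mul(Pow(2, Rational(1, 2)), Pow(280, Rational(3, 2))), Mul(-312, Pow(2, Rational(1, 2)), Pow(280, Rational(1, 2)))), Mul(Add(113580, -191456), Add(-48578, -195098))) = Add(Add(-86800, Mul(Pow(2, Rational(1, 2)), Mul(560, Pow(70, Rational(1, 2)))), Mul(-312, Pow(2, Rational(1, 2)), Mul(2, Pow(70, Rational(1, 2))))), Mul(-77876, -243676)) = Add(Add(-86800, Mul(1120, Pow(35, Rational(1, 2))), Mul(-1248, Pow(35, Rational(1, 2)))), 18976512176) = Add(Add(-86800, Mul(-128, Pow(35, Rational(1, 2)))), 18976512176) = Add(18976425376, Mul(-128, Pow(35, Rational(1, 2))))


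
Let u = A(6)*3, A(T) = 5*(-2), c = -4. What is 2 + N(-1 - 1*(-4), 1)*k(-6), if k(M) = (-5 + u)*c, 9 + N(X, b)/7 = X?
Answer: -5878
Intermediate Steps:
N(X, b) = -63 + 7*X
A(T) = -10
u = -30 (u = -10*3 = -30)
k(M) = 140 (k(M) = (-5 - 30)*(-4) = -35*(-4) = 140)
2 + N(-1 - 1*(-4), 1)*k(-6) = 2 + (-63 + 7*(-1 - 1*(-4)))*140 = 2 + (-63 + 7*(-1 + 4))*140 = 2 + (-63 + 7*3)*140 = 2 + (-63 + 21)*140 = 2 - 42*140 = 2 - 5880 = -5878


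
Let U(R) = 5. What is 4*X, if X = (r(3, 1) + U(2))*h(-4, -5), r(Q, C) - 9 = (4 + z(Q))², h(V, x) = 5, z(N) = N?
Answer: 1260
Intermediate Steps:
r(Q, C) = 9 + (4 + Q)²
X = 315 (X = ((9 + (4 + 3)²) + 5)*5 = ((9 + 7²) + 5)*5 = ((9 + 49) + 5)*5 = (58 + 5)*5 = 63*5 = 315)
4*X = 4*315 = 1260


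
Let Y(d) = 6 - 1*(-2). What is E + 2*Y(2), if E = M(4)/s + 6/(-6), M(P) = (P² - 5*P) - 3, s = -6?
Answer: 97/6 ≈ 16.167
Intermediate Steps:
Y(d) = 8 (Y(d) = 6 + 2 = 8)
M(P) = -3 + P² - 5*P
E = ⅙ (E = (-3 + 4² - 5*4)/(-6) + 6/(-6) = (-3 + 16 - 20)*(-⅙) + 6*(-⅙) = -7*(-⅙) - 1 = 7/6 - 1 = ⅙ ≈ 0.16667)
E + 2*Y(2) = ⅙ + 2*8 = ⅙ + 16 = 97/6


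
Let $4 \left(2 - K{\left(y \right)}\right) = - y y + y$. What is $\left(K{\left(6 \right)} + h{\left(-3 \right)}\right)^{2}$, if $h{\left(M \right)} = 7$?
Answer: $\frac{1089}{4} \approx 272.25$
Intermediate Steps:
$K{\left(y \right)} = 2 - \frac{y}{4} + \frac{y^{2}}{4}$ ($K{\left(y \right)} = 2 - \frac{- y y + y}{4} = 2 - \frac{- y^{2} + y}{4} = 2 - \frac{y - y^{2}}{4} = 2 + \left(- \frac{y}{4} + \frac{y^{2}}{4}\right) = 2 - \frac{y}{4} + \frac{y^{2}}{4}$)
$\left(K{\left(6 \right)} + h{\left(-3 \right)}\right)^{2} = \left(\left(2 - \frac{3}{2} + \frac{6^{2}}{4}\right) + 7\right)^{2} = \left(\left(2 - \frac{3}{2} + \frac{1}{4} \cdot 36\right) + 7\right)^{2} = \left(\left(2 - \frac{3}{2} + 9\right) + 7\right)^{2} = \left(\frac{19}{2} + 7\right)^{2} = \left(\frac{33}{2}\right)^{2} = \frac{1089}{4}$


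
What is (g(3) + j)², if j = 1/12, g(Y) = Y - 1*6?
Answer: 1225/144 ≈ 8.5069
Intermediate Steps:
g(Y) = -6 + Y (g(Y) = Y - 6 = -6 + Y)
j = 1/12 ≈ 0.083333
(g(3) + j)² = ((-6 + 3) + 1/12)² = (-3 + 1/12)² = (-35/12)² = 1225/144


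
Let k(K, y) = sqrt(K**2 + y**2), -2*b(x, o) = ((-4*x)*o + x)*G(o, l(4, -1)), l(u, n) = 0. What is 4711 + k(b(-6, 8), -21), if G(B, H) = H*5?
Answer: 4732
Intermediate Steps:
G(B, H) = 5*H
b(x, o) = 0 (b(x, o) = -((-4*x)*o + x)*5*0/2 = -(-4*o*x + x)*0/2 = -(x - 4*o*x)*0/2 = -1/2*0 = 0)
4711 + k(b(-6, 8), -21) = 4711 + sqrt(0**2 + (-21)**2) = 4711 + sqrt(0 + 441) = 4711 + sqrt(441) = 4711 + 21 = 4732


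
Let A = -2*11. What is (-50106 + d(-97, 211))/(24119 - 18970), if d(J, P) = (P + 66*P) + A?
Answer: -35991/5149 ≈ -6.9899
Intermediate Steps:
A = -22
d(J, P) = -22 + 67*P (d(J, P) = (P + 66*P) - 22 = 67*P - 22 = -22 + 67*P)
(-50106 + d(-97, 211))/(24119 - 18970) = (-50106 + (-22 + 67*211))/(24119 - 18970) = (-50106 + (-22 + 14137))/5149 = (-50106 + 14115)*(1/5149) = -35991*1/5149 = -35991/5149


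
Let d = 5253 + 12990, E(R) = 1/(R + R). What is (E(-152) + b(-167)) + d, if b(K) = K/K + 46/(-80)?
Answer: 27730001/1520 ≈ 18243.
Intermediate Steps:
b(K) = 17/40 (b(K) = 1 + 46*(-1/80) = 1 - 23/40 = 17/40)
E(R) = 1/(2*R)
d = 18243
(E(-152) + b(-167)) + d = ((1/2)/(-152) + 17/40) + 18243 = ((1/2)*(-1/152) + 17/40) + 18243 = (-1/304 + 17/40) + 18243 = 641/1520 + 18243 = 27730001/1520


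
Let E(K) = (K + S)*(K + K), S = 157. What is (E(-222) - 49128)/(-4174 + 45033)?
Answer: -20268/40859 ≈ -0.49605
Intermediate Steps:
E(K) = 2*K*(157 + K) (E(K) = (K + 157)*(K + K) = (157 + K)*(2*K) = 2*K*(157 + K))
(E(-222) - 49128)/(-4174 + 45033) = (2*(-222)*(157 - 222) - 49128)/(-4174 + 45033) = (2*(-222)*(-65) - 49128)/40859 = (28860 - 49128)*(1/40859) = -20268*1/40859 = -20268/40859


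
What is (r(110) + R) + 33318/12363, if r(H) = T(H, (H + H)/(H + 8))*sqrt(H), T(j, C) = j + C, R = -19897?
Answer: -81984431/4121 + 6600*sqrt(110)/59 ≈ -18721.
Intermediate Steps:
T(j, C) = C + j
r(H) = sqrt(H)*(H + 2*H/(8 + H)) (r(H) = ((H + H)/(H + 8) + H)*sqrt(H) = ((2*H)/(8 + H) + H)*sqrt(H) = (2*H/(8 + H) + H)*sqrt(H) = (H + 2*H/(8 + H))*sqrt(H) = sqrt(H)*(H + 2*H/(8 + H)))
(r(110) + R) + 33318/12363 = (110**(3/2)*(10 + 110)/(8 + 110) - 19897) + 33318/12363 = ((110*sqrt(110))*120/118 - 19897) + 33318*(1/12363) = ((110*sqrt(110))*(1/118)*120 - 19897) + 11106/4121 = (6600*sqrt(110)/59 - 19897) + 11106/4121 = (-19897 + 6600*sqrt(110)/59) + 11106/4121 = -81984431/4121 + 6600*sqrt(110)/59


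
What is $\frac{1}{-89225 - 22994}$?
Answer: $- \frac{1}{112219} \approx -8.9111 \cdot 10^{-6}$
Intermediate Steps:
$\frac{1}{-89225 - 22994} = \frac{1}{-112219} = - \frac{1}{112219}$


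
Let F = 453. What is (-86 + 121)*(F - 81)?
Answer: 13020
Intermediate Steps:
(-86 + 121)*(F - 81) = (-86 + 121)*(453 - 81) = 35*372 = 13020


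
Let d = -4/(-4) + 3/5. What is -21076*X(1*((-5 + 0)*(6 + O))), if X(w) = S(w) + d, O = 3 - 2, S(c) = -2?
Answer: 42152/5 ≈ 8430.4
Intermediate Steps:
O = 1
d = 8/5 (d = -4*(-¼) + 3*(⅕) = 1 + ⅗ = 8/5 ≈ 1.6000)
X(w) = -⅖ (X(w) = -2 + 8/5 = -⅖)
-21076*X(1*((-5 + 0)*(6 + O))) = -21076*(-⅖) = 42152/5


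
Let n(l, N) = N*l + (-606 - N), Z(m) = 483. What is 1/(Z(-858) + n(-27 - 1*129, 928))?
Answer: -1/145819 ≈ -6.8578e-6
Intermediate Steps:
n(l, N) = -606 - N + N*l
1/(Z(-858) + n(-27 - 1*129, 928)) = 1/(483 + (-606 - 1*928 + 928*(-27 - 1*129))) = 1/(483 + (-606 - 928 + 928*(-27 - 129))) = 1/(483 + (-606 - 928 + 928*(-156))) = 1/(483 + (-606 - 928 - 144768)) = 1/(483 - 146302) = 1/(-145819) = -1/145819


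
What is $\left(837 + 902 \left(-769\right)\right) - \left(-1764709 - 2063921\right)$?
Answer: $3135829$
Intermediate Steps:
$\left(837 + 902 \left(-769\right)\right) - \left(-1764709 - 2063921\right) = \left(837 - 693638\right) - \left(-1764709 - 2063921\right) = -692801 - -3828630 = -692801 + 3828630 = 3135829$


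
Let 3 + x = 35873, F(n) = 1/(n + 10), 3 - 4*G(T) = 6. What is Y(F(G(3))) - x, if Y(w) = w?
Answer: -1327186/37 ≈ -35870.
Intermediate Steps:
G(T) = -3/4 (G(T) = 3/4 - 1/4*6 = 3/4 - 3/2 = -3/4)
F(n) = 1/(10 + n)
x = 35870 (x = -3 + 35873 = 35870)
Y(F(G(3))) - x = 1/(10 - 3/4) - 1*35870 = 1/(37/4) - 35870 = 4/37 - 35870 = -1327186/37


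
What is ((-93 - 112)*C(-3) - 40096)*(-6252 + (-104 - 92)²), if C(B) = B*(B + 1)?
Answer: -1329209464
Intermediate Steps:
C(B) = B*(1 + B)
((-93 - 112)*C(-3) - 40096)*(-6252 + (-104 - 92)²) = ((-93 - 112)*(-3*(1 - 3)) - 40096)*(-6252 + (-104 - 92)²) = (-(-615)*(-2) - 40096)*(-6252 + (-196)²) = (-205*6 - 40096)*(-6252 + 38416) = (-1230 - 40096)*32164 = -41326*32164 = -1329209464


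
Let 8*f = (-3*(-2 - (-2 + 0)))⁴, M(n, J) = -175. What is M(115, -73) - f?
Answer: -175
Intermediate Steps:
f = 0 (f = (-3*(-2 - (-2 + 0)))⁴/8 = (-3*(-2 - 1*(-2)))⁴/8 = (-3*(-2 + 2))⁴/8 = (-3*0)⁴/8 = (⅛)*0⁴ = (⅛)*0 = 0)
M(115, -73) - f = -175 - 1*0 = -175 + 0 = -175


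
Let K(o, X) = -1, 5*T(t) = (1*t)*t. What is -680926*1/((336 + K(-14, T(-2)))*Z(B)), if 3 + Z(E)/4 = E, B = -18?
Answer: 340463/14070 ≈ 24.198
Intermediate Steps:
Z(E) = -12 + 4*E
T(t) = t²/5 (T(t) = ((1*t)*t)/5 = (t*t)/5 = t²/5)
-680926*1/((336 + K(-14, T(-2)))*Z(B)) = -680926*1/((-12 + 4*(-18))*(336 - 1)) = -680926*1/(335*(-12 - 72)) = -680926/((-84*335)) = -680926/(-28140) = -680926*(-1/28140) = 340463/14070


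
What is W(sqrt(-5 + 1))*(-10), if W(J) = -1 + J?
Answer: 10 - 20*I ≈ 10.0 - 20.0*I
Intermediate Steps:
W(sqrt(-5 + 1))*(-10) = (-1 + sqrt(-5 + 1))*(-10) = (-1 + sqrt(-4))*(-10) = (-1 + 2*I)*(-10) = 10 - 20*I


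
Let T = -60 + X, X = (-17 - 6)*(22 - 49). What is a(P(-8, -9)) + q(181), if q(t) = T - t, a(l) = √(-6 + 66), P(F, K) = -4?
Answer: 380 + 2*√15 ≈ 387.75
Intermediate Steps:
X = 621 (X = -23*(-27) = 621)
a(l) = 2*√15 (a(l) = √60 = 2*√15)
T = 561 (T = -60 + 621 = 561)
q(t) = 561 - t
a(P(-8, -9)) + q(181) = 2*√15 + (561 - 1*181) = 2*√15 + (561 - 181) = 2*√15 + 380 = 380 + 2*√15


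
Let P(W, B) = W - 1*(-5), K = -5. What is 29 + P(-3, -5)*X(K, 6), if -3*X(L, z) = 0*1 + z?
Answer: 25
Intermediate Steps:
P(W, B) = 5 + W (P(W, B) = W + 5 = 5 + W)
X(L, z) = -z/3 (X(L, z) = -(0*1 + z)/3 = -(0 + z)/3 = -z/3)
29 + P(-3, -5)*X(K, 6) = 29 + (5 - 3)*(-⅓*6) = 29 + 2*(-2) = 29 - 4 = 25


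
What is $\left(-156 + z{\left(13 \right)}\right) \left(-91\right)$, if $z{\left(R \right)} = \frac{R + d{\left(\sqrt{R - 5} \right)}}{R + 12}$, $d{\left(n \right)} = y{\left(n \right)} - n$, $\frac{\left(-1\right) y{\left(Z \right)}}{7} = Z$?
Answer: $\frac{353717}{25} + \frac{1456 \sqrt{2}}{25} \approx 14231.0$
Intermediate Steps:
$y{\left(Z \right)} = - 7 Z$
$d{\left(n \right)} = - 8 n$ ($d{\left(n \right)} = - 7 n - n = - 8 n$)
$z{\left(R \right)} = \frac{R - 8 \sqrt{-5 + R}}{12 + R}$ ($z{\left(R \right)} = \frac{R - 8 \sqrt{R - 5}}{R + 12} = \frac{R - 8 \sqrt{-5 + R}}{12 + R}$)
$\left(-156 + z{\left(13 \right)}\right) \left(-91\right) = \left(-156 + \frac{13 - 8 \sqrt{-5 + 13}}{12 + 13}\right) \left(-91\right) = \left(-156 + \frac{13 - 8 \sqrt{8}}{25}\right) \left(-91\right) = \left(-156 + \frac{13 - 8 \cdot 2 \sqrt{2}}{25}\right) \left(-91\right) = \left(-156 + \frac{13 - 16 \sqrt{2}}{25}\right) \left(-91\right) = \left(-156 + \left(\frac{13}{25} - \frac{16 \sqrt{2}}{25}\right)\right) \left(-91\right) = \left(- \frac{3887}{25} - \frac{16 \sqrt{2}}{25}\right) \left(-91\right) = \frac{353717}{25} + \frac{1456 \sqrt{2}}{25}$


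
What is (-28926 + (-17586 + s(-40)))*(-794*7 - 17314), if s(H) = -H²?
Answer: 1100417664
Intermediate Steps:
(-28926 + (-17586 + s(-40)))*(-794*7 - 17314) = (-28926 + (-17586 - 1*(-40)²))*(-794*7 - 17314) = (-28926 + (-17586 - 1*1600))*(-794*7 - 17314) = (-28926 + (-17586 - 1600))*(-5558 - 17314) = (-28926 - 19186)*(-22872) = -48112*(-22872) = 1100417664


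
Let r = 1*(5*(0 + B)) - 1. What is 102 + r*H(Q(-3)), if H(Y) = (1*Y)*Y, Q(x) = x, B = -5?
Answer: -132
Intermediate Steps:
H(Y) = Y² (H(Y) = Y*Y = Y²)
r = -26 (r = 1*(5*(0 - 5)) - 1 = 1*(5*(-5)) - 1 = 1*(-25) - 1 = -25 - 1 = -26)
102 + r*H(Q(-3)) = 102 - 26*(-3)² = 102 - 26*9 = 102 - 234 = -132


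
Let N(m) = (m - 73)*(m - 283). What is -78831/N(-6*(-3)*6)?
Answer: 78831/6125 ≈ 12.870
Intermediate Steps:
N(m) = (-283 + m)*(-73 + m) (N(m) = (-73 + m)*(-283 + m) = (-283 + m)*(-73 + m))
-78831/N(-6*(-3)*6) = -78831/(20659 + (-6*(-3)*6)² - 356*(-6*(-3))*6) = -78831/(20659 + (18*6)² - 6408*6) = -78831/(20659 + 108² - 356*108) = -78831/(20659 + 11664 - 38448) = -78831/(-6125) = -78831*(-1/6125) = 78831/6125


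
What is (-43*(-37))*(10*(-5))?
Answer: -79550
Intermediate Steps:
(-43*(-37))*(10*(-5)) = 1591*(-50) = -79550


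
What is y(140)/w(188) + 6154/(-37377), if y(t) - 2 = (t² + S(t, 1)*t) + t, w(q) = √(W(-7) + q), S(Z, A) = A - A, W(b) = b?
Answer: -6154/37377 + 19742*√181/181 ≈ 1467.2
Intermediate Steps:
S(Z, A) = 0
w(q) = √(-7 + q)
y(t) = 2 + t + t² (y(t) = 2 + ((t² + 0*t) + t) = 2 + ((t² + 0) + t) = 2 + (t² + t) = 2 + (t + t²) = 2 + t + t²)
y(140)/w(188) + 6154/(-37377) = (2 + 140 + 140²)/(√(-7 + 188)) + 6154/(-37377) = (2 + 140 + 19600)/(√181) + 6154*(-1/37377) = 19742*(√181/181) - 6154/37377 = 19742*√181/181 - 6154/37377 = -6154/37377 + 19742*√181/181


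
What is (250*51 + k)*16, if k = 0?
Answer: 204000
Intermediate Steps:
(250*51 + k)*16 = (250*51 + 0)*16 = (12750 + 0)*16 = 12750*16 = 204000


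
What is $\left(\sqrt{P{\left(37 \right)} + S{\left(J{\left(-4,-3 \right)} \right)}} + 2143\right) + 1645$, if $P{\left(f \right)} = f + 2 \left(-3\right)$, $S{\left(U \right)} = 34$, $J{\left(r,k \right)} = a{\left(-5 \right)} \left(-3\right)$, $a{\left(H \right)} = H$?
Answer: $3788 + \sqrt{65} \approx 3796.1$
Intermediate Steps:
$J{\left(r,k \right)} = 15$ ($J{\left(r,k \right)} = \left(-5\right) \left(-3\right) = 15$)
$P{\left(f \right)} = -6 + f$ ($P{\left(f \right)} = f - 6 = -6 + f$)
$\left(\sqrt{P{\left(37 \right)} + S{\left(J{\left(-4,-3 \right)} \right)}} + 2143\right) + 1645 = \left(\sqrt{\left(-6 + 37\right) + 34} + 2143\right) + 1645 = \left(\sqrt{31 + 34} + 2143\right) + 1645 = \left(\sqrt{65} + 2143\right) + 1645 = \left(2143 + \sqrt{65}\right) + 1645 = 3788 + \sqrt{65}$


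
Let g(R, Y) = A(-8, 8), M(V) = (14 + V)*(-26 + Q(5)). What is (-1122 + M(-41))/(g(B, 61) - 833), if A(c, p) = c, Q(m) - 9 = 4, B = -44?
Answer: 771/841 ≈ 0.91677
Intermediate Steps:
Q(m) = 13 (Q(m) = 9 + 4 = 13)
M(V) = -182 - 13*V (M(V) = (14 + V)*(-26 + 13) = (14 + V)*(-13) = -182 - 13*V)
g(R, Y) = -8
(-1122 + M(-41))/(g(B, 61) - 833) = (-1122 + (-182 - 13*(-41)))/(-8 - 833) = (-1122 + (-182 + 533))/(-841) = (-1122 + 351)*(-1/841) = -771*(-1/841) = 771/841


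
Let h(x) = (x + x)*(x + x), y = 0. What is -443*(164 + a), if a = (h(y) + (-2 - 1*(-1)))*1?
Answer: -72209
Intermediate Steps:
h(x) = 4*x² (h(x) = (2*x)*(2*x) = 4*x²)
a = -1 (a = (4*0² + (-2 - 1*(-1)))*1 = (4*0 + (-2 + 1))*1 = (0 - 1)*1 = -1*1 = -1)
-443*(164 + a) = -443*(164 - 1) = -443*163 = -72209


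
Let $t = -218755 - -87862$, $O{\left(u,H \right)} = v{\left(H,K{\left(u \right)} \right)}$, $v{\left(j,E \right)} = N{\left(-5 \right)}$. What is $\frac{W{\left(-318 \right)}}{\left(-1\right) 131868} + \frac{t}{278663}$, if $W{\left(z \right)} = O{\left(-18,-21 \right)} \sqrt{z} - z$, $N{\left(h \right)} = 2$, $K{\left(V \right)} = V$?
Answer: $- \frac{37552409}{79538382} - \frac{i \sqrt{318}}{65934} \approx -0.47213 - 0.00027046 i$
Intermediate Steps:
$v{\left(j,E \right)} = 2$
$O{\left(u,H \right)} = 2$
$W{\left(z \right)} = - z + 2 \sqrt{z}$ ($W{\left(z \right)} = 2 \sqrt{z} - z = - z + 2 \sqrt{z}$)
$t = -130893$ ($t = -218755 + 87862 = -130893$)
$\frac{W{\left(-318 \right)}}{\left(-1\right) 131868} + \frac{t}{278663} = \frac{\left(-1\right) \left(-318\right) + 2 \sqrt{-318}}{\left(-1\right) 131868} - \frac{130893}{278663} = \frac{318 + 2 i \sqrt{318}}{-131868} - \frac{18699}{39809} = \left(318 + 2 i \sqrt{318}\right) \left(- \frac{1}{131868}\right) - \frac{18699}{39809} = \left(- \frac{53}{21978} - \frac{i \sqrt{318}}{65934}\right) - \frac{18699}{39809} = - \frac{37552409}{79538382} - \frac{i \sqrt{318}}{65934}$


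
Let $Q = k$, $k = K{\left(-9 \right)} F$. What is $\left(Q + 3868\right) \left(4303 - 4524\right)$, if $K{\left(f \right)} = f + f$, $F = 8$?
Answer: $-823004$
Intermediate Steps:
$K{\left(f \right)} = 2 f$
$k = -144$ ($k = 2 \left(-9\right) 8 = \left(-18\right) 8 = -144$)
$Q = -144$
$\left(Q + 3868\right) \left(4303 - 4524\right) = \left(-144 + 3868\right) \left(4303 - 4524\right) = 3724 \left(-221\right) = -823004$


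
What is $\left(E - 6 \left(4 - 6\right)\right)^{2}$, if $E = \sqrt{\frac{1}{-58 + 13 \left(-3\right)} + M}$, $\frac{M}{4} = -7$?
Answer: $\frac{11251}{97} + \frac{24 i \sqrt{263549}}{97} \approx 115.99 + 127.02 i$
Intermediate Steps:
$M = -28$ ($M = 4 \left(-7\right) = -28$)
$E = \frac{i \sqrt{263549}}{97}$ ($E = \sqrt{\frac{1}{-58 + 13 \left(-3\right)} - 28} = \sqrt{\frac{1}{-58 - 39} - 28} = \sqrt{\frac{1}{-97} - 28} = \sqrt{- \frac{1}{97} - 28} = \sqrt{- \frac{2717}{97}} = \frac{i \sqrt{263549}}{97} \approx 5.2925 i$)
$\left(E - 6 \left(4 - 6\right)\right)^{2} = \left(\frac{i \sqrt{263549}}{97} - 6 \left(4 - 6\right)\right)^{2} = \left(\frac{i \sqrt{263549}}{97} - -12\right)^{2} = \left(\frac{i \sqrt{263549}}{97} + 12\right)^{2} = \left(12 + \frac{i \sqrt{263549}}{97}\right)^{2}$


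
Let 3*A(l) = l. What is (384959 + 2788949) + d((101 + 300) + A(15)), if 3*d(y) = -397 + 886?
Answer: 3174071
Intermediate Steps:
A(l) = l/3
d(y) = 163 (d(y) = (-397 + 886)/3 = (⅓)*489 = 163)
(384959 + 2788949) + d((101 + 300) + A(15)) = (384959 + 2788949) + 163 = 3173908 + 163 = 3174071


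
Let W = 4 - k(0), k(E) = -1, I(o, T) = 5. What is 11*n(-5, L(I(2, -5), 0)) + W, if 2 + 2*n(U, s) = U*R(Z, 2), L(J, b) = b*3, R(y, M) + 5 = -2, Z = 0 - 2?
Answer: 373/2 ≈ 186.50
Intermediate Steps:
Z = -2
R(y, M) = -7 (R(y, M) = -5 - 2 = -7)
L(J, b) = 3*b
W = 5 (W = 4 - 1*(-1) = 4 + 1 = 5)
n(U, s) = -1 - 7*U/2 (n(U, s) = -1 + (U*(-7))/2 = -1 + (-7*U)/2 = -1 - 7*U/2)
11*n(-5, L(I(2, -5), 0)) + W = 11*(-1 - 7/2*(-5)) + 5 = 11*(-1 + 35/2) + 5 = 11*(33/2) + 5 = 363/2 + 5 = 373/2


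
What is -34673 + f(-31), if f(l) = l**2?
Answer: -33712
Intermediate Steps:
-34673 + f(-31) = -34673 + (-31)**2 = -34673 + 961 = -33712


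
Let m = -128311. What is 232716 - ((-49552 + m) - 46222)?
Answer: 456801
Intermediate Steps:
232716 - ((-49552 + m) - 46222) = 232716 - ((-49552 - 128311) - 46222) = 232716 - (-177863 - 46222) = 232716 - 1*(-224085) = 232716 + 224085 = 456801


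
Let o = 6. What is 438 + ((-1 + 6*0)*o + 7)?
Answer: 439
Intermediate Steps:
438 + ((-1 + 6*0)*o + 7) = 438 + ((-1 + 6*0)*6 + 7) = 438 + ((-1 + 0)*6 + 7) = 438 + (-1*6 + 7) = 438 + (-6 + 7) = 438 + 1 = 439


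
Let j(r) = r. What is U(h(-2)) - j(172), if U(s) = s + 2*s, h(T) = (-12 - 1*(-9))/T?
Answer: -335/2 ≈ -167.50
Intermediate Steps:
h(T) = -3/T (h(T) = (-12 + 9)/T = -3/T)
U(s) = 3*s
U(h(-2)) - j(172) = 3*(-3/(-2)) - 1*172 = 3*(-3*(-½)) - 172 = 3*(3/2) - 172 = 9/2 - 172 = -335/2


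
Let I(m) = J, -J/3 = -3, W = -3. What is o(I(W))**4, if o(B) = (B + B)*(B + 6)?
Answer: 5314410000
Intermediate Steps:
J = 9 (J = -3*(-3) = 9)
I(m) = 9
o(B) = 2*B*(6 + B) (o(B) = (2*B)*(6 + B) = 2*B*(6 + B))
o(I(W))**4 = (2*9*(6 + 9))**4 = (2*9*15)**4 = 270**4 = 5314410000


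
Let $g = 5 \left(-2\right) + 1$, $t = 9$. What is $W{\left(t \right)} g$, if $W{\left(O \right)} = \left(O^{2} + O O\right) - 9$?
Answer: $-1377$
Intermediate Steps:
$W{\left(O \right)} = -9 + 2 O^{2}$ ($W{\left(O \right)} = \left(O^{2} + O^{2}\right) - 9 = 2 O^{2} - 9 = -9 + 2 O^{2}$)
$g = -9$ ($g = -10 + 1 = -9$)
$W{\left(t \right)} g = \left(-9 + 2 \cdot 9^{2}\right) \left(-9\right) = \left(-9 + 2 \cdot 81\right) \left(-9\right) = \left(-9 + 162\right) \left(-9\right) = 153 \left(-9\right) = -1377$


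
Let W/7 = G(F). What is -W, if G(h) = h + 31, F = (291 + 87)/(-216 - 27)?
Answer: -1855/9 ≈ -206.11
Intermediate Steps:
F = -14/9 (F = 378/(-243) = 378*(-1/243) = -14/9 ≈ -1.5556)
G(h) = 31 + h
W = 1855/9 (W = 7*(31 - 14/9) = 7*(265/9) = 1855/9 ≈ 206.11)
-W = -1*1855/9 = -1855/9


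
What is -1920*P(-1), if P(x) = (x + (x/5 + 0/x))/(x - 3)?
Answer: -576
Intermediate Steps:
P(x) = 6*x/(5*(-3 + x)) (P(x) = (x + (x*(⅕) + 0))/(-3 + x) = (x + (x/5 + 0))/(-3 + x) = (x + x/5)/(-3 + x) = (6*x/5)/(-3 + x) = 6*x/(5*(-3 + x)))
-1920*P(-1) = -2304*(-1)/(-3 - 1) = -2304*(-1)/(-4) = -2304*(-1)*(-1)/4 = -1920*3/10 = -576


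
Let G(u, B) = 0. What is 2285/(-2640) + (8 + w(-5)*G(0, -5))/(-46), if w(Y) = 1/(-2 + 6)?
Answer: -12623/12144 ≈ -1.0394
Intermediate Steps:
w(Y) = ¼ (w(Y) = 1/4 = ¼)
2285/(-2640) + (8 + w(-5)*G(0, -5))/(-46) = 2285/(-2640) + (8 + (¼)*0)/(-46) = 2285*(-1/2640) + (8 + 0)*(-1/46) = -457/528 + 8*(-1/46) = -457/528 - 4/23 = -12623/12144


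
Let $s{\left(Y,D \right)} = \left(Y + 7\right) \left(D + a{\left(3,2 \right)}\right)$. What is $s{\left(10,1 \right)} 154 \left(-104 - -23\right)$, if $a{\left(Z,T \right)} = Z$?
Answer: $-848232$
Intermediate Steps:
$s{\left(Y,D \right)} = \left(3 + D\right) \left(7 + Y\right)$ ($s{\left(Y,D \right)} = \left(Y + 7\right) \left(D + 3\right) = \left(7 + Y\right) \left(3 + D\right) = \left(3 + D\right) \left(7 + Y\right)$)
$s{\left(10,1 \right)} 154 \left(-104 - -23\right) = \left(21 + 3 \cdot 10 + 7 \cdot 1 + 1 \cdot 10\right) 154 \left(-104 - -23\right) = \left(21 + 30 + 7 + 10\right) 154 \left(-104 + 23\right) = 68 \cdot 154 \left(-81\right) = 10472 \left(-81\right) = -848232$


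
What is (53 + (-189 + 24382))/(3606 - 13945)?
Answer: -24246/10339 ≈ -2.3451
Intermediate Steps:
(53 + (-189 + 24382))/(3606 - 13945) = (53 + 24193)/(-10339) = 24246*(-1/10339) = -24246/10339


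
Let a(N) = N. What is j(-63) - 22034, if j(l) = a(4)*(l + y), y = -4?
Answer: -22302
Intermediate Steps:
j(l) = -16 + 4*l (j(l) = 4*(l - 4) = 4*(-4 + l) = -16 + 4*l)
j(-63) - 22034 = (-16 + 4*(-63)) - 22034 = (-16 - 252) - 22034 = -268 - 22034 = -22302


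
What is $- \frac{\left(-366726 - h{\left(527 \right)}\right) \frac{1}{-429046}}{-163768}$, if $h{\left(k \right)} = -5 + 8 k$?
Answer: $\frac{370937}{70264005328} \approx 5.2792 \cdot 10^{-6}$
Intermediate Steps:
$- \frac{\left(-366726 - h{\left(527 \right)}\right) \frac{1}{-429046}}{-163768} = - \frac{\left(-366726 - \left(-5 + 8 \cdot 527\right)\right) \frac{1}{-429046}}{-163768} = - \frac{\left(-366726 - \left(-5 + 4216\right)\right) \left(- \frac{1}{429046}\right) \left(-1\right)}{163768} = - \frac{\left(-366726 - 4211\right) \left(- \frac{1}{429046}\right) \left(-1\right)}{163768} = - \frac{\left(-370937\right) \left(- \frac{1}{429046}\right) \left(-1\right)}{163768} = - \frac{370937 \left(-1\right)}{429046 \cdot 163768} = \left(-1\right) \left(- \frac{370937}{70264005328}\right) = \frac{370937}{70264005328}$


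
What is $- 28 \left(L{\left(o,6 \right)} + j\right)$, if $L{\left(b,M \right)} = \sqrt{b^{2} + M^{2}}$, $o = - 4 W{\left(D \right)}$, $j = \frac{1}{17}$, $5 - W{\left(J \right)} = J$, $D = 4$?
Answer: $- \frac{28}{17} - 56 \sqrt{13} \approx -203.56$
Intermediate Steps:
$W{\left(J \right)} = 5 - J$
$j = \frac{1}{17} \approx 0.058824$
$o = -4$ ($o = - 4 \left(5 - 4\right) = \left(-4\right) 1 = -4$)
$L{\left(b,M \right)} = \sqrt{M^{2} + b^{2}}$
$- 28 \left(L{\left(o,6 \right)} + j\right) = - 28 \left(\sqrt{6^{2} + \left(-4\right)^{2}} + \frac{1}{17}\right) = - 28 \left(\sqrt{36 + 16} + \frac{1}{17}\right) = - 28 \left(\sqrt{52} + \frac{1}{17}\right) = - 28 \left(2 \sqrt{13} + \frac{1}{17}\right) = - 28 \left(\frac{1}{17} + 2 \sqrt{13}\right) = - \frac{28}{17} - 56 \sqrt{13}$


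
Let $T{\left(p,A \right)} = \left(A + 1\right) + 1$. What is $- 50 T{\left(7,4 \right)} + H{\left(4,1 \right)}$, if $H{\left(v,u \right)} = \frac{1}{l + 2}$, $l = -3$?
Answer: $-301$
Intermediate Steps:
$H{\left(v,u \right)} = -1$ ($H{\left(v,u \right)} = \frac{1}{-3 + 2} = \frac{1}{-1} = -1$)
$T{\left(p,A \right)} = 2 + A$ ($T{\left(p,A \right)} = \left(1 + A\right) + 1 = 2 + A$)
$- 50 T{\left(7,4 \right)} + H{\left(4,1 \right)} = - 50 \left(2 + 4\right) - 1 = \left(-50\right) 6 - 1 = -300 - 1 = -301$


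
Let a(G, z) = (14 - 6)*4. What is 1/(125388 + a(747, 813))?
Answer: 1/125420 ≈ 7.9732e-6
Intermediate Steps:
a(G, z) = 32 (a(G, z) = 8*4 = 32)
1/(125388 + a(747, 813)) = 1/(125388 + 32) = 1/125420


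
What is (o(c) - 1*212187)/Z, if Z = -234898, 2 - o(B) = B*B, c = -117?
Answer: 112937/117449 ≈ 0.96158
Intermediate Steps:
o(B) = 2 - B² (o(B) = 2 - B*B = 2 - B²)
(o(c) - 1*212187)/Z = ((2 - 1*(-117)²) - 1*212187)/(-234898) = ((2 - 1*13689) - 212187)*(-1/234898) = ((2 - 13689) - 212187)*(-1/234898) = (-13687 - 212187)*(-1/234898) = -225874*(-1/234898) = 112937/117449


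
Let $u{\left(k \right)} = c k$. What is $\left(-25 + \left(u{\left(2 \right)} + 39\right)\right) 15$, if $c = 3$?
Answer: $300$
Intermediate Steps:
$u{\left(k \right)} = 3 k$
$\left(-25 + \left(u{\left(2 \right)} + 39\right)\right) 15 = \left(-25 + \left(3 \cdot 2 + 39\right)\right) 15 = \left(-25 + \left(6 + 39\right)\right) 15 = \left(-25 + 45\right) 15 = 20 \cdot 15 = 300$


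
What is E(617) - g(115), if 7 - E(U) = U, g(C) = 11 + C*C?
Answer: -13846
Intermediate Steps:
g(C) = 11 + C²
E(U) = 7 - U
E(617) - g(115) = (7 - 1*617) - (11 + 115²) = (7 - 617) - (11 + 13225) = -610 - 1*13236 = -610 - 13236 = -13846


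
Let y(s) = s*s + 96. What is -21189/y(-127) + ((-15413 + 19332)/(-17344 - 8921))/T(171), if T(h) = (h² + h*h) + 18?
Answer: -1302280602331/997190122500 ≈ -1.3060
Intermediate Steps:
y(s) = 96 + s² (y(s) = s² + 96 = 96 + s²)
T(h) = 18 + 2*h² (T(h) = (h² + h²) + 18 = 2*h² + 18 = 18 + 2*h²)
-21189/y(-127) + ((-15413 + 19332)/(-17344 - 8921))/T(171) = -21189/(96 + (-127)²) + ((-15413 + 19332)/(-17344 - 8921))/(18 + 2*171²) = -21189/(96 + 16129) + (3919/(-26265))/(18 + 2*29241) = -21189/16225 + (3919*(-1/26265))/(18 + 58482) = -21189*1/16225 - 3919/26265/58500 = -21189/16225 - 3919/26265*1/58500 = -21189/16225 - 3919/1536502500 = -1302280602331/997190122500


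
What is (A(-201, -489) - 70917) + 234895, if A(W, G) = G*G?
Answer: 403099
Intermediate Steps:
A(W, G) = G²
(A(-201, -489) - 70917) + 234895 = ((-489)² - 70917) + 234895 = (239121 - 70917) + 234895 = 168204 + 234895 = 403099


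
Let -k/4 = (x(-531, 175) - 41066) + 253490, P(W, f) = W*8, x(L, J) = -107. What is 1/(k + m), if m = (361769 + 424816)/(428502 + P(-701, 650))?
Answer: -422894/359149555007 ≈ -1.1775e-6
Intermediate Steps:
P(W, f) = 8*W
m = 786585/422894 (m = (361769 + 424816)/(428502 + 8*(-701)) = 786585/(428502 - 5608) = 786585/422894 ≈ 1.8600)
k = -849268 (k = -4*((-107 - 41066) + 253490) = -4*(-41173 + 253490) = -4*212317 = -849268)
1/(k + m) = 1/(-849268 + 786585/422894) = 1/(-359149555007/422894) = -422894/359149555007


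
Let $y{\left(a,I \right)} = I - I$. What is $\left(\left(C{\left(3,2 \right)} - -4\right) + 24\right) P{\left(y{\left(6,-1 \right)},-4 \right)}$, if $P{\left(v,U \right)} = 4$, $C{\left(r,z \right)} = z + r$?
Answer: $132$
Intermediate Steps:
$C{\left(r,z \right)} = r + z$
$y{\left(a,I \right)} = 0$
$\left(\left(C{\left(3,2 \right)} - -4\right) + 24\right) P{\left(y{\left(6,-1 \right)},-4 \right)} = \left(\left(\left(3 + 2\right) - -4\right) + 24\right) 4 = \left(\left(5 + 4\right) + 24\right) 4 = \left(9 + 24\right) 4 = 33 \cdot 4 = 132$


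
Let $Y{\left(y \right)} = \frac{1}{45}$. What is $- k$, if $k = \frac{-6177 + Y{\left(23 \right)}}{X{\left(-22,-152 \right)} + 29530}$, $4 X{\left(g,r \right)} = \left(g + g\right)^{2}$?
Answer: $\frac{138982}{675315} \approx 0.2058$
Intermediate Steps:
$Y{\left(y \right)} = \frac{1}{45}$
$X{\left(g,r \right)} = g^{2}$ ($X{\left(g,r \right)} = \frac{\left(g + g\right)^{2}}{4} = \frac{\left(2 g\right)^{2}}{4} = \frac{4 g^{2}}{4} = g^{2}$)
$k = - \frac{138982}{675315}$ ($k = \frac{-6177 + \frac{1}{45}}{\left(-22\right)^{2} + 29530} = - \frac{277964}{45 \left(484 + 29530\right)} = - \frac{277964}{45 \cdot 30014} = \left(- \frac{277964}{45}\right) \frac{1}{30014} = - \frac{138982}{675315} \approx -0.2058$)
$- k = \left(-1\right) \left(- \frac{138982}{675315}\right) = \frac{138982}{675315}$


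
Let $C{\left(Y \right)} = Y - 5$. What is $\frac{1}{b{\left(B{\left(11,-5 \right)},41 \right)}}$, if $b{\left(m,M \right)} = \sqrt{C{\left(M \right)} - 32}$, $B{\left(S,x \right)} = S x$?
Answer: $\frac{1}{2} \approx 0.5$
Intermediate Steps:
$C{\left(Y \right)} = -5 + Y$ ($C{\left(Y \right)} = Y - 5 = -5 + Y$)
$b{\left(m,M \right)} = \sqrt{-37 + M}$ ($b{\left(m,M \right)} = \sqrt{\left(-5 + M\right) - 32} = \sqrt{-37 + M}$)
$\frac{1}{b{\left(B{\left(11,-5 \right)},41 \right)}} = \frac{1}{\sqrt{-37 + 41}} = \frac{1}{\sqrt{4}} = \frac{1}{2}$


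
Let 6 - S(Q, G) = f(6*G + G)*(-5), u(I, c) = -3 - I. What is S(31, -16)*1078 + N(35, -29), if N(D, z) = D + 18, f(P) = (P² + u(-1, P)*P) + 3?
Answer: 68842211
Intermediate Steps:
f(P) = 3 + P² - 2*P (f(P) = (P² + (-3 - 1*(-1))*P) + 3 = (P² + (-3 + 1)*P) + 3 = (P² - 2*P) + 3 = 3 + P² - 2*P)
S(Q, G) = 21 - 70*G + 245*G² (S(Q, G) = 6 - (3 + (6*G + G)² - 2*(6*G + G))*(-5) = 6 - (3 + (7*G)² - 14*G)*(-5) = 6 - (3 + 49*G² - 14*G)*(-5) = 6 - (3 - 14*G + 49*G²)*(-5) = 6 - (-15 - 245*G² + 70*G) = 6 + (15 - 70*G + 245*G²) = 21 - 70*G + 245*G²)
N(D, z) = 18 + D
S(31, -16)*1078 + N(35, -29) = (21 - 70*(-16) + 245*(-16)²)*1078 + (18 + 35) = (21 + 1120 + 245*256)*1078 + 53 = (21 + 1120 + 62720)*1078 + 53 = 63861*1078 + 53 = 68842158 + 53 = 68842211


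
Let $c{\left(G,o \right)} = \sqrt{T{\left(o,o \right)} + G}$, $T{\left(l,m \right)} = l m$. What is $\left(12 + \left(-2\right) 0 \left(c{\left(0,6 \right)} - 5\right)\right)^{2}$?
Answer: $144$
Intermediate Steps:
$c{\left(G,o \right)} = \sqrt{G + o^{2}}$ ($c{\left(G,o \right)} = \sqrt{o o + G} = \sqrt{o^{2} + G} = \sqrt{G + o^{2}}$)
$\left(12 + \left(-2\right) 0 \left(c{\left(0,6 \right)} - 5\right)\right)^{2} = \left(12 + \left(-2\right) 0 \left(\sqrt{0 + 6^{2}} - 5\right)\right)^{2} = \left(12 + 0 \left(\sqrt{0 + 36} - 5\right)\right)^{2} = \left(12 + 0 \left(\sqrt{36} - 5\right)\right)^{2} = \left(12 + 0 \left(6 - 5\right)\right)^{2} = \left(12 + 0 \cdot 1\right)^{2} = \left(12 + 0\right)^{2} = 12^{2} = 144$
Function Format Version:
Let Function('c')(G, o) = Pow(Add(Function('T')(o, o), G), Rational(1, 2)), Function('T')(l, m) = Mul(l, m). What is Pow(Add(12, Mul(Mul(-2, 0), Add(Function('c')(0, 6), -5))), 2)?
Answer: 144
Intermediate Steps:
Function('c')(G, o) = Pow(Add(G, Pow(o, 2)), Rational(1, 2)) (Function('c')(G, o) = Pow(Add(Mul(o, o), G), Rational(1, 2)) = Pow(Add(Pow(o, 2), G), Rational(1, 2)) = Pow(Add(G, Pow(o, 2)), Rational(1, 2)))
Pow(Add(12, Mul(Mul(-2, 0), Add(Function('c')(0, 6), -5))), 2) = Pow(Add(12, Mul(Mul(-2, 0), Add(Pow(Add(0, Pow(6, 2)), Rational(1, 2)), -5))), 2) = Pow(Add(12, Mul(0, Add(Pow(Add(0, 36), Rational(1, 2)), -5))), 2) = Pow(Add(12, Mul(0, Add(Pow(36, Rational(1, 2)), -5))), 2) = Pow(Add(12, Mul(0, Add(6, -5))), 2) = Pow(Add(12, Mul(0, 1)), 2) = Pow(Add(12, 0), 2) = Pow(12, 2) = 144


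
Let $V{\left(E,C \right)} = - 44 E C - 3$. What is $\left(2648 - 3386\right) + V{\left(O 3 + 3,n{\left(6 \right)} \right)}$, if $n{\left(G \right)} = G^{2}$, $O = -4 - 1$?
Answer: $18267$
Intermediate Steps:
$O = -5$ ($O = -4 - 1 = -5$)
$V{\left(E,C \right)} = -3 - 44 C E$ ($V{\left(E,C \right)} = - 44 C E - 3 = -3 - 44 C E$)
$\left(2648 - 3386\right) + V{\left(O 3 + 3,n{\left(6 \right)} \right)} = \left(2648 - 3386\right) - \left(3 + 44 \cdot 6^{2} \left(\left(-5\right) 3 + 3\right)\right) = -738 - \left(3 + 1584 \left(-15 + 3\right)\right) = -738 - \left(3 + 1584 \left(-12\right)\right) = -738 + \left(-3 + 19008\right) = -738 + 19005 = 18267$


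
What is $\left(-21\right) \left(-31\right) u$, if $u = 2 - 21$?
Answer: $-12369$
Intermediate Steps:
$u = -19$ ($u = 2 - 21 = -19$)
$\left(-21\right) \left(-31\right) u = \left(-21\right) \left(-31\right) \left(-19\right) = 651 \left(-19\right) = -12369$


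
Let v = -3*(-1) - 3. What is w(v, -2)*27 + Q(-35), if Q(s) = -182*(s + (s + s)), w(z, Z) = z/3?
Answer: 19110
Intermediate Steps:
v = 0 (v = 3 - 3 = 0)
w(z, Z) = z/3 (w(z, Z) = z*(1/3) = z/3)
Q(s) = -546*s (Q(s) = -182*(s + 2*s) = -546*s)
w(v, -2)*27 + Q(-35) = ((1/3)*0)*27 - 546*(-35) = 0*27 + 19110 = 0 + 19110 = 19110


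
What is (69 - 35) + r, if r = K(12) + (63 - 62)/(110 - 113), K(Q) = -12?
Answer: 65/3 ≈ 21.667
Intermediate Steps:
r = -37/3 (r = -12 + (63 - 62)/(110 - 113) = -12 + 1/(-3) = -12 + 1*(-⅓) = -12 - ⅓ = -37/3 ≈ -12.333)
(69 - 35) + r = (69 - 35) - 37/3 = 34 - 37/3 = 65/3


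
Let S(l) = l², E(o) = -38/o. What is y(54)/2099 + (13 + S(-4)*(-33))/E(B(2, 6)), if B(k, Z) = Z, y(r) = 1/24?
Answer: 77830939/957144 ≈ 81.316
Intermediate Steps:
y(r) = 1/24
y(54)/2099 + (13 + S(-4)*(-33))/E(B(2, 6)) = (1/24)/2099 + (13 + (-4)²*(-33))/((-38/6)) = (1/24)*(1/2099) + (13 + 16*(-33))/((-38*⅙)) = 1/50376 + (13 - 528)/(-19/3) = 1/50376 - 515*(-3/19) = 1/50376 + 1545/19 = 77830939/957144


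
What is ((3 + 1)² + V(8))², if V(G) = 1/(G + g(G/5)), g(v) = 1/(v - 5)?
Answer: 4464769/17161 ≈ 260.17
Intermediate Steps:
g(v) = 1/(-5 + v)
V(G) = 1/(G + 1/(-5 + G/5))
((3 + 1)² + V(8))² = ((3 + 1)² + (-25 + 8)/(5 + 8*(-25 + 8)))² = (4² - 17/(5 + 8*(-17)))² = (16 - 17/(5 - 136))² = (16 - 17/(-131))² = (16 - 1/131*(-17))² = (16 + 17/131)² = (2113/131)² = 4464769/17161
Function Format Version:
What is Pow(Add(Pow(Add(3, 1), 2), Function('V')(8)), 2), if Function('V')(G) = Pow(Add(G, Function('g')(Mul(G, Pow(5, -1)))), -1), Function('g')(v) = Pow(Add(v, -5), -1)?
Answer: Rational(4464769, 17161) ≈ 260.17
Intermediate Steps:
Function('g')(v) = Pow(Add(-5, v), -1)
Function('V')(G) = Pow(Add(G, Pow(Add(-5, Mul(Rational(1, 5), G)), -1)), -1) (Function('V')(G) = Pow(Add(G, Pow(Add(-5, Mul(G, Pow(5, -1))), -1)), -1) = Pow(Add(G, Pow(Add(-5, Mul(G, Rational(1, 5))), -1)), -1) = Pow(Add(G, Pow(Add(-5, Mul(Rational(1, 5), G)), -1)), -1))
Pow(Add(Pow(Add(3, 1), 2), Function('V')(8)), 2) = Pow(Add(Pow(Add(3, 1), 2), Mul(Pow(Add(5, Mul(8, Add(-25, 8))), -1), Add(-25, 8))), 2) = Pow(Add(Pow(4, 2), Mul(Pow(Add(5, Mul(8, -17)), -1), -17)), 2) = Pow(Add(16, Mul(Pow(Add(5, -136), -1), -17)), 2) = Pow(Add(16, Mul(Pow(-131, -1), -17)), 2) = Pow(Add(16, Mul(Rational(-1, 131), -17)), 2) = Pow(Add(16, Rational(17, 131)), 2) = Pow(Rational(2113, 131), 2) = Rational(4464769, 17161)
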